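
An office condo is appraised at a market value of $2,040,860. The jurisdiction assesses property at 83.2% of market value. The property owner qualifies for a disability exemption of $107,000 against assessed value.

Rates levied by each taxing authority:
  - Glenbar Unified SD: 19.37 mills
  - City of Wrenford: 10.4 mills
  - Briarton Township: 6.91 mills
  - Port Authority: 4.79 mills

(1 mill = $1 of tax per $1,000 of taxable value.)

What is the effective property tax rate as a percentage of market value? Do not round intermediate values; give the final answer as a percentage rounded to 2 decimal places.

3.23%

Assessed value = $2,040,860 × 0.832 = $1,697,995.52
Taxable value = $1,697,995.52 − $107,000 = $1,590,995.52
Glenbar Unified SD: $1,590,995.52 × 0.01937 = $30,817.5832224
City of Wrenford: $1,590,995.52 × 0.0104 = $16,546.353408
Briarton Township: $1,590,995.52 × 0.00691 = $10,993.7790432
Port Authority: $1,590,995.52 × 0.00479 = $7,620.8685408
Total tax = $65,978.5842144
Effective rate = $65,978.5842144 ÷ $2,040,860 = 3.23% of market value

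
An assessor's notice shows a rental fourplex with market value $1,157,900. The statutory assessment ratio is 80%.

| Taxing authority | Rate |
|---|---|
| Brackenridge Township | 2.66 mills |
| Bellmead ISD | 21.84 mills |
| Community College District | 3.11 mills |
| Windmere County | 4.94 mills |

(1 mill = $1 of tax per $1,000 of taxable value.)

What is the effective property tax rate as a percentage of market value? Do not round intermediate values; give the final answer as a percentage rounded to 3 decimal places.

Assessed value = $1,157,900 × 0.8 = $926,320
Brackenridge Township: $926,320 × 0.00266 = $2,464.0112
Bellmead ISD: $926,320 × 0.02184 = $20,230.8288
Community College District: $926,320 × 0.00311 = $2,880.8552
Windmere County: $926,320 × 0.00494 = $4,576.0208
Total tax = $30,151.716
Effective rate = $30,151.716 ÷ $1,157,900 = 2.604% of market value

2.604%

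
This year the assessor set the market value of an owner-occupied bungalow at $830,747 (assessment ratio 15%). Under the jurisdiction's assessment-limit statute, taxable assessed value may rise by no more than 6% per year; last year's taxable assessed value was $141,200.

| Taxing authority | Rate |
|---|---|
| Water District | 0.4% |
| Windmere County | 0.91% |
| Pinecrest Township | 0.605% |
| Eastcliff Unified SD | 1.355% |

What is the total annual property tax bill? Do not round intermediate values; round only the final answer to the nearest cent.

$4,074.81

Uncapped assessed value = $830,747 × 0.15 = $124,612.05
Cap limit = $141,200 × 1.06 = $149,672
Taxable assessed value = min($124,612.05, $149,672) = $124,612.05 (cap does not bind)
Water District: $124,612.05 × 0.004 = $498.4482
Windmere County: $124,612.05 × 0.0091 = $1,133.969655
Pinecrest Township: $124,612.05 × 0.00605 = $753.9029025
Eastcliff Unified SD: $124,612.05 × 0.01355 = $1,688.4932775
Total = $4,074.814035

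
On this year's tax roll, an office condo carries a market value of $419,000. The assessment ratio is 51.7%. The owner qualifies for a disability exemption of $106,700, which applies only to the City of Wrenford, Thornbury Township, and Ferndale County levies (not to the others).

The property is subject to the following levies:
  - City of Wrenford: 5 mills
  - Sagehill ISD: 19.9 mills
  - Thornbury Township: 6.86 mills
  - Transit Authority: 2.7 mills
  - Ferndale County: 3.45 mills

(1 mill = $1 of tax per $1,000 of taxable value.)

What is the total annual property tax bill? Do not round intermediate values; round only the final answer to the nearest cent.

$6,578.60

Assessed value = $419,000 × 0.517 = $216,623
City of Wrenford: ($216,623 − $106,700) × 0.005 = $109,923 × 0.005 = $549.615
Sagehill ISD: $216,623 × 0.0199 = $4,310.7977
Thornbury Township: ($216,623 − $106,700) × 0.00686 = $109,923 × 0.00686 = $754.07178
Transit Authority: $216,623 × 0.0027 = $584.8821
Ferndale County: ($216,623 − $106,700) × 0.00345 = $109,923 × 0.00345 = $379.23435
Total = $6,578.60093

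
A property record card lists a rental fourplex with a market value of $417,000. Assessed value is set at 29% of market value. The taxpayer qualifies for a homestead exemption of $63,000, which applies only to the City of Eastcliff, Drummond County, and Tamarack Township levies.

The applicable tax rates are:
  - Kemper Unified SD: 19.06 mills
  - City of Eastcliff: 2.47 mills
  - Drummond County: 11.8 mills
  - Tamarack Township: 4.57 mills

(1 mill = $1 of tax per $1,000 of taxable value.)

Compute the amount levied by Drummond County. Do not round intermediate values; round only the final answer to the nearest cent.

$683.57

Assessed value = $417,000 × 0.29 = $120,930
Drummond County taxable value = $120,930 − $63,000 = $57,930
Drummond County levy = $57,930 × 0.0118 = $683.574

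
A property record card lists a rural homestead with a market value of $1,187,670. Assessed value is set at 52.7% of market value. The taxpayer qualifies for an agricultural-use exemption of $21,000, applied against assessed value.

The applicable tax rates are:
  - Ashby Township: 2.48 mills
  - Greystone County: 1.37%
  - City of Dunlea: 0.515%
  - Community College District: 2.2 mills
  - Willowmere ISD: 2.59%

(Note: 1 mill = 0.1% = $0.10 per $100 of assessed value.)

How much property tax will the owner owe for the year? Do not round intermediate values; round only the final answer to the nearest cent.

$29,900.31

Assessed value = $1,187,670 × 0.527 = $625,902.09
Taxable value = $625,902.09 − $21,000 = $604,902.09
Ashby Township: $604,902.09 × 0.00248 = $1,500.1571832
Greystone County: $604,902.09 × 0.0137 = $8,287.158633
City of Dunlea: $604,902.09 × 0.00515 = $3,115.2457635
Community College District: $604,902.09 × 0.0022 = $1,330.784598
Willowmere ISD: $604,902.09 × 0.0259 = $15,666.964131
Total = $29,900.3103087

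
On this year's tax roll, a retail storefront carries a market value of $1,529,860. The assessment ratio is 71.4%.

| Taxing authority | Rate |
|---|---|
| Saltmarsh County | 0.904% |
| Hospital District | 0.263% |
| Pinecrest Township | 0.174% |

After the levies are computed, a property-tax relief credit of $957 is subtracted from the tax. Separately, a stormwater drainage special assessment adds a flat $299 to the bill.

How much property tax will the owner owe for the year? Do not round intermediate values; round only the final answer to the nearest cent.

Assessed value = $1,529,860 × 0.714 = $1,092,320.04
Saltmarsh County: $1,092,320.04 × 0.00904 = $9,874.5731616
Hospital District: $1,092,320.04 × 0.00263 = $2,872.8017052
Pinecrest Township: $1,092,320.04 × 0.00174 = $1,900.6368696
Levies subtotal = $14,648.0117364
After credit = $14,648.0117364 − $957 = $13,691.0117364
Total = $13,691.0117364 + $299 = $13,990.0117364

$13,990.01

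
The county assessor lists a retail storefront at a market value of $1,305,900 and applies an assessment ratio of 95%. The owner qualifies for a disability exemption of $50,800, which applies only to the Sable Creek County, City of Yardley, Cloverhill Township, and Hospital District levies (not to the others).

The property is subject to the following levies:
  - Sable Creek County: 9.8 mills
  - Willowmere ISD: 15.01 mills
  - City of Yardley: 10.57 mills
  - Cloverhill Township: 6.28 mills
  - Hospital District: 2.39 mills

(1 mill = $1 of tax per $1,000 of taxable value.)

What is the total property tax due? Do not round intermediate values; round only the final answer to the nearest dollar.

Assessed value = $1,305,900 × 0.95 = $1,240,605
Sable Creek County: ($1,240,605 − $50,800) × 0.0098 = $1,189,805 × 0.0098 = $11,660.089
Willowmere ISD: $1,240,605 × 0.01501 = $18,621.48105
City of Yardley: ($1,240,605 − $50,800) × 0.01057 = $1,189,805 × 0.01057 = $12,576.23885
Cloverhill Township: ($1,240,605 − $50,800) × 0.00628 = $1,189,805 × 0.00628 = $7,471.9754
Hospital District: ($1,240,605 − $50,800) × 0.00239 = $1,189,805 × 0.00239 = $2,843.63395
Total = $53,173.41825

$53,173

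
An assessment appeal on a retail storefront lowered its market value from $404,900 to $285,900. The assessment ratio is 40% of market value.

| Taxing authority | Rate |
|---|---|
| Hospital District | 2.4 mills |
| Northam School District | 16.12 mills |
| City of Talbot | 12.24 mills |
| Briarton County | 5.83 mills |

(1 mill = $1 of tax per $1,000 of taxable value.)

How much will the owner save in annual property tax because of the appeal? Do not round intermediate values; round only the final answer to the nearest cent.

Old assessed value = $404,900 × 0.4 = $161,960
New assessed value = $285,900 × 0.4 = $114,360
Combined rate = 0.0024 + 0.01612 + 0.01224 + 0.00583 = 0.03659
Old tax = $161,960 × 0.03659 = $5,926.1164
New tax = $114,360 × 0.03659 = $4,184.4324
Reduction = $5,926.1164 − $4,184.4324 = $1,741.684

$1,741.68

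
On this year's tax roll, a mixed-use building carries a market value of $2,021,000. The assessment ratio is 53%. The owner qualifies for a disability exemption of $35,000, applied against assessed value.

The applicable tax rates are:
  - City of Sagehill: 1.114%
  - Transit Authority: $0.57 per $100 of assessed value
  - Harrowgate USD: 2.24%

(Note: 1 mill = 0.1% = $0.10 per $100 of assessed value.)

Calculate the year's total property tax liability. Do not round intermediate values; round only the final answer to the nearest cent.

Assessed value = $2,021,000 × 0.53 = $1,071,130
Taxable value = $1,071,130 − $35,000 = $1,036,130
City of Sagehill: $1,036,130 × 0.01114 = $11,542.4882
Transit Authority: $1,036,130 × 0.0057 = $5,905.941
Harrowgate USD: $1,036,130 × 0.0224 = $23,209.312
Total = $40,657.7412

$40,657.74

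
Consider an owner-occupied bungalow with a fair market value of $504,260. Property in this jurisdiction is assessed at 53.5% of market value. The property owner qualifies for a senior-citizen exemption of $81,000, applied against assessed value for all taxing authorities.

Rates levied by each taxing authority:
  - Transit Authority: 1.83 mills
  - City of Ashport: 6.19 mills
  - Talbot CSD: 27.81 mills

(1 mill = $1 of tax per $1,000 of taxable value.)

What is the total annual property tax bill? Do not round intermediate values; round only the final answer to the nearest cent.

$6,763.96

Assessed value = $504,260 × 0.535 = $269,779.1
Taxable value = $269,779.1 − $81,000 = $188,779.1
Transit Authority: $188,779.1 × 0.00183 = $345.465753
City of Ashport: $188,779.1 × 0.00619 = $1,168.542629
Talbot CSD: $188,779.1 × 0.02781 = $5,249.946771
Total = $345.465753 + $1,168.542629 + $5,249.946771 = $6,763.955153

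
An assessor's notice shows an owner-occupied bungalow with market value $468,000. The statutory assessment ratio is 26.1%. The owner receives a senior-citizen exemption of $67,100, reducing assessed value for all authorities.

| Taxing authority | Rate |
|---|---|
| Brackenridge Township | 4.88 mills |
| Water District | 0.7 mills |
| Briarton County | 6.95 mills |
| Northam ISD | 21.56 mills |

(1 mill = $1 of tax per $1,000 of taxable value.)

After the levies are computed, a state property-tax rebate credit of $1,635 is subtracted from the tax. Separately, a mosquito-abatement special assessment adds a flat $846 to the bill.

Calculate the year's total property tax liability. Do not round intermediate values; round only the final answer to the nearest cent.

Assessed value = $468,000 × 0.261 = $122,148
Taxable value = $122,148 − $67,100 = $55,048
Brackenridge Township: $55,048 × 0.00488 = $268.63424
Water District: $55,048 × 0.0007 = $38.5336
Briarton County: $55,048 × 0.00695 = $382.5836
Northam ISD: $55,048 × 0.02156 = $1,186.83488
Levies subtotal = $1,876.58632
After credit = $1,876.58632 − $1,635 = $241.58632
Total = $241.58632 + $846 = $1,087.58632

$1,087.59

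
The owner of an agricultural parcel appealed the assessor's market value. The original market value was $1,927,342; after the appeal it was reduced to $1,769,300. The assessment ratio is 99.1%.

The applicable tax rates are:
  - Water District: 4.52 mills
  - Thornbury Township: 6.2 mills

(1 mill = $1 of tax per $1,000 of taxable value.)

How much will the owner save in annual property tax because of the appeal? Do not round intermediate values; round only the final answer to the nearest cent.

$1,678.96

Old assessed value = $1,927,342 × 0.991 = $1,909,995.922
New assessed value = $1,769,300 × 0.991 = $1,753,376.3
Combined rate = 0.00452 + 0.0062 = 0.01072
Old tax = $1,909,995.922 × 0.01072 = $20,475.15628384
New tax = $1,753,376.3 × 0.01072 = $18,796.193936
Reduction = $20,475.15628384 − $18,796.193936 = $1,678.96234784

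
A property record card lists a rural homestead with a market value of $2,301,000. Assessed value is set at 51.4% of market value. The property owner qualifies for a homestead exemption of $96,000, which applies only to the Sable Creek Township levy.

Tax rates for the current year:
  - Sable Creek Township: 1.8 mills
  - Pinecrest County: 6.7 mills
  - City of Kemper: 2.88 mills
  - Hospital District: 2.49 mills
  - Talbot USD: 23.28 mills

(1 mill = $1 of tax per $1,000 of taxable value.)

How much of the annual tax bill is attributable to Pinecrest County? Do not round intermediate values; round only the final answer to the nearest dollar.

$7,924

Assessed value = $2,301,000 × 0.514 = $1,182,714
Pinecrest County taxable value = $1,182,714 (exemption does not apply)
Pinecrest County levy = $1,182,714 × 0.0067 = $7,924.1838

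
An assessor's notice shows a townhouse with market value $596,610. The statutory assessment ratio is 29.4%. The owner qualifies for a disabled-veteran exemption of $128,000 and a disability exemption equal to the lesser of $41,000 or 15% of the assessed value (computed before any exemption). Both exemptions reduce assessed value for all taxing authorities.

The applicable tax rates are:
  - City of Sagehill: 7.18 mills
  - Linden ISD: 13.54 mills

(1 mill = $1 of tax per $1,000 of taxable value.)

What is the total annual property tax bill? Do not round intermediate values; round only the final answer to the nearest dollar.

Assessed value = $596,610 × 0.294 = $175,403.34
Disability exemption = min($41,000, 15% × $175,403.34) = min($41,000, $26,310.501) = $26,310.501 (percentage binds)
Taxable value = $175,403.34 − $128,000 − $26,310.501 = $21,092.839
City of Sagehill: $21,092.839 × 0.00718 = $151.44658402
Linden ISD: $21,092.839 × 0.01354 = $285.59704006
Total = $437.04362408

$437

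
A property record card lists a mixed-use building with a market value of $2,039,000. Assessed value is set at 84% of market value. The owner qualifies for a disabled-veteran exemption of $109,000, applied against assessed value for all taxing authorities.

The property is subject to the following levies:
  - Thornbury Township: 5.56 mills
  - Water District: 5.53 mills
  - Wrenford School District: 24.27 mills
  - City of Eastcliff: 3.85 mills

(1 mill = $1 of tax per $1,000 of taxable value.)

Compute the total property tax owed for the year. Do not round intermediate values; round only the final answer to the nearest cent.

$62,883.43

Assessed value = $2,039,000 × 0.84 = $1,712,760
Taxable value = $1,712,760 − $109,000 = $1,603,760
Thornbury Township: $1,603,760 × 0.00556 = $8,916.9056
Water District: $1,603,760 × 0.00553 = $8,868.7928
Wrenford School District: $1,603,760 × 0.02427 = $38,923.2552
City of Eastcliff: $1,603,760 × 0.00385 = $6,174.476
Total = $8,916.9056 + $8,868.7928 + $38,923.2552 + $6,174.476 = $62,883.4296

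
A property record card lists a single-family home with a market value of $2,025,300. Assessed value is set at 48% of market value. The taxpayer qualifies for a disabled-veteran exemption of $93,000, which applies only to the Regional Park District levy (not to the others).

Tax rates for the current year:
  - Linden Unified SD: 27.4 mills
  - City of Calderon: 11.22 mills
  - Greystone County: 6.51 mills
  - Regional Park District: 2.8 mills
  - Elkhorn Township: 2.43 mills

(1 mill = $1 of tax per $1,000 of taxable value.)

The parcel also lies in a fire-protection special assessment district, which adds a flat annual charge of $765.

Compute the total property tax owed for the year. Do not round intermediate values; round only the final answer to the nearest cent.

Assessed value = $2,025,300 × 0.48 = $972,144
Linden Unified SD: $972,144 × 0.0274 = $26,636.7456
City of Calderon: $972,144 × 0.01122 = $10,907.45568
Greystone County: $972,144 × 0.00651 = $6,328.65744
Regional Park District: ($972,144 − $93,000) × 0.0028 = $879,144 × 0.0028 = $2,461.6032
Elkhorn Township: $972,144 × 0.00243 = $2,362.30992
Levies subtotal = $48,696.77184
Total = $48,696.77184 + $765 = $49,461.77184

$49,461.77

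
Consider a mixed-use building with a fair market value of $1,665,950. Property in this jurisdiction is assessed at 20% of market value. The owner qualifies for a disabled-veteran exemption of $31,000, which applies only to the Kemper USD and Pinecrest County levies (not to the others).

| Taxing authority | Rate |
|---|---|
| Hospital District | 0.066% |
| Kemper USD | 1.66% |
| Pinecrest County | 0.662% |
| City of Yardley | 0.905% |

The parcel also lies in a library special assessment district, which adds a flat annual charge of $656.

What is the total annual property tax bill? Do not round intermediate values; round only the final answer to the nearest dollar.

Assessed value = $1,665,950 × 0.2 = $333,190
Hospital District: $333,190 × 0.00066 = $219.9054
Kemper USD: ($333,190 − $31,000) × 0.0166 = $302,190 × 0.0166 = $5,016.354
Pinecrest County: ($333,190 − $31,000) × 0.00662 = $302,190 × 0.00662 = $2,000.4978
City of Yardley: $333,190 × 0.00905 = $3,015.3695
Levies subtotal = $10,252.1267
Total = $10,252.1267 + $656 = $10,908.1267

$10,908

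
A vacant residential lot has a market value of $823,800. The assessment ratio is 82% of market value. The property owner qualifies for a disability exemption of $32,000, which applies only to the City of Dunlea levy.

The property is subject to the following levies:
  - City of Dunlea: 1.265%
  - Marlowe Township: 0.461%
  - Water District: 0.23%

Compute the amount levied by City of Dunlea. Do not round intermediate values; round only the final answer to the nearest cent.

$8,140.48

Assessed value = $823,800 × 0.82 = $675,516
City of Dunlea taxable value = $675,516 − $32,000 = $643,516
City of Dunlea levy = $643,516 × 0.01265 = $8,140.4774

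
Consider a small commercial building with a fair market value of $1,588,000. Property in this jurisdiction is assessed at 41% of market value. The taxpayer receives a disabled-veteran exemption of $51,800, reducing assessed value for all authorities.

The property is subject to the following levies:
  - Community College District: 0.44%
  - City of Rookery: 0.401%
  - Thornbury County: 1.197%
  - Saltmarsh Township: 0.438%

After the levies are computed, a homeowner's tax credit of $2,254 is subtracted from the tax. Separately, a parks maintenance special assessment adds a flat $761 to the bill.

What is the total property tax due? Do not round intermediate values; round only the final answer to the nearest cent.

$13,345.17

Assessed value = $1,588,000 × 0.41 = $651,080
Taxable value = $651,080 − $51,800 = $599,280
Community College District: $599,280 × 0.0044 = $2,636.832
City of Rookery: $599,280 × 0.00401 = $2,403.1128
Thornbury County: $599,280 × 0.01197 = $7,173.3816
Saltmarsh Township: $599,280 × 0.00438 = $2,624.8464
Levies subtotal = $14,838.1728
After credit = $14,838.1728 − $2,254 = $12,584.1728
Total = $12,584.1728 + $761 = $13,345.1728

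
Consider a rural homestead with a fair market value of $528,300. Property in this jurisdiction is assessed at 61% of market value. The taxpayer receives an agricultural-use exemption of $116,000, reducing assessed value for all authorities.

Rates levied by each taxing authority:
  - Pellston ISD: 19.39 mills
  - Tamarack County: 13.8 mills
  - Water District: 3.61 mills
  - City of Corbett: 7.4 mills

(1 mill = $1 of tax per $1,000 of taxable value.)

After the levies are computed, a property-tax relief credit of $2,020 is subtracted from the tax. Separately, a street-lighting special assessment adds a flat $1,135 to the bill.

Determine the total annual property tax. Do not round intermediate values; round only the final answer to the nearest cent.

$8,231.82

Assessed value = $528,300 × 0.61 = $322,263
Taxable value = $322,263 − $116,000 = $206,263
Pellston ISD: $206,263 × 0.01939 = $3,999.43957
Tamarack County: $206,263 × 0.0138 = $2,846.4294
Water District: $206,263 × 0.00361 = $744.60943
City of Corbett: $206,263 × 0.0074 = $1,526.3462
Levies subtotal = $9,116.8246
After credit = $9,116.8246 − $2,020 = $7,096.8246
Total = $7,096.8246 + $1,135 = $8,231.8246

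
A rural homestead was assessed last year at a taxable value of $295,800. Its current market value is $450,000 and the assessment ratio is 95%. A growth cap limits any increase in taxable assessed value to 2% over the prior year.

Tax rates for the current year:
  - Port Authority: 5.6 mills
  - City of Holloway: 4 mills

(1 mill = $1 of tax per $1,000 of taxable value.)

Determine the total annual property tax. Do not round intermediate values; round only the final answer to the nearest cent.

Uncapped assessed value = $450,000 × 0.95 = $427,500
Cap limit = $295,800 × 1.02 = $301,716
Taxable assessed value = min($427,500, $301,716) = $301,716 (cap binds)
Port Authority: $301,716 × 0.0056 = $1,689.6096
City of Holloway: $301,716 × 0.004 = $1,206.864
Total = $2,896.4736

$2,896.47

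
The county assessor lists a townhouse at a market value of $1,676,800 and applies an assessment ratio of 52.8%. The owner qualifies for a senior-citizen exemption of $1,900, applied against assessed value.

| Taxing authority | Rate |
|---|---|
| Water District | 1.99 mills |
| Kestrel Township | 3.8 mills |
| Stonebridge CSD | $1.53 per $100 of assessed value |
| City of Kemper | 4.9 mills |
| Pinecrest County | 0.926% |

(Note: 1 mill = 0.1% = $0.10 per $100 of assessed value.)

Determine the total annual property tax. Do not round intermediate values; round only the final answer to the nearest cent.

Assessed value = $1,676,800 × 0.528 = $885,350.4
Taxable value = $885,350.4 − $1,900 = $883,450.4
Water District: $883,450.4 × 0.00199 = $1,758.066296
Kestrel Township: $883,450.4 × 0.0038 = $3,357.11152
Stonebridge CSD: $883,450.4 × 0.0153 = $13,516.79112
City of Kemper: $883,450.4 × 0.0049 = $4,328.90696
Pinecrest County: $883,450.4 × 0.00926 = $8,180.750704
Total = $31,141.6266

$31,141.63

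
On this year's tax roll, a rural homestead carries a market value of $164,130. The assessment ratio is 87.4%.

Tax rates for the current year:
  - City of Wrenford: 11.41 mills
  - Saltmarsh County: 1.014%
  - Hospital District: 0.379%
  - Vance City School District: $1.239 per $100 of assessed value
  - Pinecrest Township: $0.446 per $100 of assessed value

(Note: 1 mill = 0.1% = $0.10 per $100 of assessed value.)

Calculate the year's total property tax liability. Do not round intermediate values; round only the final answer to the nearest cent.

Assessed value = $164,130 × 0.874 = $143,449.62
City of Wrenford: $143,449.62 × 0.01141 = $1,636.7601642
Saltmarsh County: $143,449.62 × 0.01014 = $1,454.5791468
Hospital District: $143,449.62 × 0.00379 = $543.6740598
Vance City School District: $143,449.62 × 0.01239 = $1,777.3407918
Pinecrest Township: $143,449.62 × 0.00446 = $639.7853052
Total = $6,052.1394678

$6,052.14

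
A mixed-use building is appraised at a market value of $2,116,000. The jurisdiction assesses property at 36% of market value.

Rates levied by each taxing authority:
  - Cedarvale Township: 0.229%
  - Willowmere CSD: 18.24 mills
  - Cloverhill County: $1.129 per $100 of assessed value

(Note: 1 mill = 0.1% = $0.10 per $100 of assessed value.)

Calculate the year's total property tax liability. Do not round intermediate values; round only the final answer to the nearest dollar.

Assessed value = $2,116,000 × 0.36 = $761,760
Cedarvale Township: $761,760 × 0.00229 = $1,744.4304
Willowmere CSD: $761,760 × 0.01824 = $13,894.5024
Cloverhill County: $761,760 × 0.01129 = $8,600.2704
Total = $24,239.2032

$24,239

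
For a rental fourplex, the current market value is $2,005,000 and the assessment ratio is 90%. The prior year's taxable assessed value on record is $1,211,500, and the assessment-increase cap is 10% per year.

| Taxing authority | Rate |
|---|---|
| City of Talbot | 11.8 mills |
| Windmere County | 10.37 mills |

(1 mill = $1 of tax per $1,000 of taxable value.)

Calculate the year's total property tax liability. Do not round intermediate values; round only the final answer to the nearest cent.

$29,544.85

Uncapped assessed value = $2,005,000 × 0.9 = $1,804,500
Cap limit = $1,211,500 × 1.1 = $1,332,650
Taxable assessed value = min($1,804,500, $1,332,650) = $1,332,650 (cap binds)
City of Talbot: $1,332,650 × 0.0118 = $15,725.27
Windmere County: $1,332,650 × 0.01037 = $13,819.5805
Total = $29,544.8505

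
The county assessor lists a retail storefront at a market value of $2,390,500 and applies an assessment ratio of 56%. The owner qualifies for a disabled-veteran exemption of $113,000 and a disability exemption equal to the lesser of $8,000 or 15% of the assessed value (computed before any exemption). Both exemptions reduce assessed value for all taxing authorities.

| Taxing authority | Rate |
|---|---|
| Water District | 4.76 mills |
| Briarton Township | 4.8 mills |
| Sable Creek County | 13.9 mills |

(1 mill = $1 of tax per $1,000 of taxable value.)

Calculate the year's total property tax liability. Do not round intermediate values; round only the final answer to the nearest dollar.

$28,567

Assessed value = $2,390,500 × 0.56 = $1,338,680
Disability exemption = min($8,000, 15% × $1,338,680) = min($8,000, $200,802) = $8,000 (dollar cap binds)
Taxable value = $1,338,680 − $113,000 − $8,000 = $1,217,680
Water District: $1,217,680 × 0.00476 = $5,796.1568
Briarton Township: $1,217,680 × 0.0048 = $5,844.864
Sable Creek County: $1,217,680 × 0.0139 = $16,925.752
Total = $28,566.7728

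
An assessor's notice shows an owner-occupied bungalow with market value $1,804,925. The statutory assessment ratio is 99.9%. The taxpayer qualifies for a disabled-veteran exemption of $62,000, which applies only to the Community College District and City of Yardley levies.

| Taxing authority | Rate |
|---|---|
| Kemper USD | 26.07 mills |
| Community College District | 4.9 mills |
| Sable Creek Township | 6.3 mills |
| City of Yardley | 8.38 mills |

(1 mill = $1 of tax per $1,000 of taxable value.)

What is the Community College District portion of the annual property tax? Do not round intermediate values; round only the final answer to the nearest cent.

Assessed value = $1,804,925 × 0.999 = $1,803,120.075
Community College District taxable value = $1,803,120.075 − $62,000 = $1,741,120.075
Community College District levy = $1,741,120.075 × 0.0049 = $8,531.4883675

$8,531.49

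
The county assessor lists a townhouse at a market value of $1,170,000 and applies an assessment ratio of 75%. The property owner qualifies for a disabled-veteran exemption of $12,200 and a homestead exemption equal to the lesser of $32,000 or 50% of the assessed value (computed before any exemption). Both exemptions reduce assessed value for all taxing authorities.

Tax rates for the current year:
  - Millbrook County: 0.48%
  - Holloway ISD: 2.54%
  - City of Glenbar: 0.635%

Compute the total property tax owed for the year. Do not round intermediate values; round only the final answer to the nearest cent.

Assessed value = $1,170,000 × 0.75 = $877,500
Homestead exemption = min($32,000, 50% × $877,500) = min($32,000, $438,750) = $32,000 (dollar cap binds)
Taxable value = $877,500 − $12,200 − $32,000 = $833,300
Millbrook County: $833,300 × 0.0048 = $3,999.84
Holloway ISD: $833,300 × 0.0254 = $21,165.82
City of Glenbar: $833,300 × 0.00635 = $5,291.455
Total = $30,457.115

$30,457.12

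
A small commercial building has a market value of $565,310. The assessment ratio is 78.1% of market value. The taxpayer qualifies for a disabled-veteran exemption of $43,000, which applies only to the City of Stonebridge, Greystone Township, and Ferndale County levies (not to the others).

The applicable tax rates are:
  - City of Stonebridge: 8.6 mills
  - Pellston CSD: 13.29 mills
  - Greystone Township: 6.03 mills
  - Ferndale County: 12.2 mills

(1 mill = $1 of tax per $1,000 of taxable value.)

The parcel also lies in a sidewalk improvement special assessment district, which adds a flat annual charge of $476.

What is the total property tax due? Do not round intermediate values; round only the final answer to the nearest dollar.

$17,036

Assessed value = $565,310 × 0.781 = $441,507.11
City of Stonebridge: ($441,507.11 − $43,000) × 0.0086 = $398,507.11 × 0.0086 = $3,427.161146
Pellston CSD: $441,507.11 × 0.01329 = $5,867.6294919
Greystone Township: ($441,507.11 − $43,000) × 0.00603 = $398,507.11 × 0.00603 = $2,402.9978733
Ferndale County: ($441,507.11 − $43,000) × 0.0122 = $398,507.11 × 0.0122 = $4,861.786742
Levies subtotal = $16,559.5752532
Total = $16,559.5752532 + $476 = $17,035.5752532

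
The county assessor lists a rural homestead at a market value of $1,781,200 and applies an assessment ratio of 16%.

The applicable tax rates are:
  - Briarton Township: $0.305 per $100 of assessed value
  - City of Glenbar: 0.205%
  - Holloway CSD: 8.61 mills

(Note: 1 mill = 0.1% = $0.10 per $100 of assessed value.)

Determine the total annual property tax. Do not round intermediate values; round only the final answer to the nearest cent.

Assessed value = $1,781,200 × 0.16 = $284,992
Briarton Township: $284,992 × 0.00305 = $869.2256
City of Glenbar: $284,992 × 0.00205 = $584.2336
Holloway CSD: $284,992 × 0.00861 = $2,453.78112
Total = $3,907.24032

$3,907.24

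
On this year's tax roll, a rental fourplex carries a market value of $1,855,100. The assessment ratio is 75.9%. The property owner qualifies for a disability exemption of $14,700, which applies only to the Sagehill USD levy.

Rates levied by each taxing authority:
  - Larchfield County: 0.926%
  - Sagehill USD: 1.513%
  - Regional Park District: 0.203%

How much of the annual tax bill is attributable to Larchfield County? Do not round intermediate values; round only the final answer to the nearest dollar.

Assessed value = $1,855,100 × 0.759 = $1,408,020.9
Larchfield County taxable value = $1,408,020.9 (exemption does not apply)
Larchfield County levy = $1,408,020.9 × 0.00926 = $13,038.273534

$13,038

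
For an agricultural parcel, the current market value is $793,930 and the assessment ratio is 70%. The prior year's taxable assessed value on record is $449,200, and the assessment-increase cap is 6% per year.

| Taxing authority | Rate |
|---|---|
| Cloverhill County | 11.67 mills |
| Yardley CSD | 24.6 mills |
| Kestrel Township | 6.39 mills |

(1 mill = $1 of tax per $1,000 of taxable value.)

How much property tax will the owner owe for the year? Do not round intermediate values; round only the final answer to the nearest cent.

Uncapped assessed value = $793,930 × 0.7 = $555,751
Cap limit = $449,200 × 1.06 = $476,152
Taxable assessed value = min($555,751, $476,152) = $476,152 (cap binds)
Cloverhill County: $476,152 × 0.01167 = $5,556.69384
Yardley CSD: $476,152 × 0.0246 = $11,713.3392
Kestrel Township: $476,152 × 0.00639 = $3,042.61128
Total = $20,312.64432

$20,312.64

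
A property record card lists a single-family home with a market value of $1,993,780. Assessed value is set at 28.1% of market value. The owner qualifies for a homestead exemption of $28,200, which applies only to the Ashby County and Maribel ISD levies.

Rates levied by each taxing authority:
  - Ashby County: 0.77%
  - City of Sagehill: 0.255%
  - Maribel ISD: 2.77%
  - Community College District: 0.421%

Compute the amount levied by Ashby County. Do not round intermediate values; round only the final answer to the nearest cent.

$4,096.80

Assessed value = $1,993,780 × 0.281 = $560,252.18
Ashby County taxable value = $560,252.18 − $28,200 = $532,052.18
Ashby County levy = $532,052.18 × 0.0077 = $4,096.801786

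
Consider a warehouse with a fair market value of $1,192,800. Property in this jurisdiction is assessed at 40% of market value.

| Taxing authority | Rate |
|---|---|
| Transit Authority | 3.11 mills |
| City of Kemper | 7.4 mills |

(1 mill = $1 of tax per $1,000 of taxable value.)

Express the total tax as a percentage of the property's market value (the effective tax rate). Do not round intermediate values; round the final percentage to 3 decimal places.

Assessed value = $1,192,800 × 0.4 = $477,120
Transit Authority: $477,120 × 0.00311 = $1,483.8432
City of Kemper: $477,120 × 0.0074 = $3,530.688
Total tax = $5,014.5312
Effective rate = $5,014.5312 ÷ $1,192,800 = 0.420% of market value

0.420%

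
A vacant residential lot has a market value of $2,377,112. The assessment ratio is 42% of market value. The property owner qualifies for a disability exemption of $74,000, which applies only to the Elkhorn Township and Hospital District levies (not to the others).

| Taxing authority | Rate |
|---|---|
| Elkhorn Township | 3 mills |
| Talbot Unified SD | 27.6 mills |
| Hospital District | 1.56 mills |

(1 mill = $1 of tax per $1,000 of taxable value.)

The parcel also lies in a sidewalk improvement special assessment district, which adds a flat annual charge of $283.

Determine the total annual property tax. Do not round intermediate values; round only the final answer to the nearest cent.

$32,053.69

Assessed value = $2,377,112 × 0.42 = $998,387.04
Elkhorn Township: ($998,387.04 − $74,000) × 0.003 = $924,387.04 × 0.003 = $2,773.16112
Talbot Unified SD: $998,387.04 × 0.0276 = $27,555.482304
Hospital District: ($998,387.04 − $74,000) × 0.00156 = $924,387.04 × 0.00156 = $1,442.0437824
Levies subtotal = $31,770.6872064
Total = $31,770.6872064 + $283 = $32,053.6872064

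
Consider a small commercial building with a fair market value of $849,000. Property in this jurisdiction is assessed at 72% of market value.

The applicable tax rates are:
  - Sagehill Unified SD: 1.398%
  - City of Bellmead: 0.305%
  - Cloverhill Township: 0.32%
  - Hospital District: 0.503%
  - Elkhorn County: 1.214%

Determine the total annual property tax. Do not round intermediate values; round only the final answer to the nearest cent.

$22,861.87

Assessed value = $849,000 × 0.72 = $611,280
Sagehill Unified SD: $611,280 × 0.01398 = $8,545.6944
City of Bellmead: $611,280 × 0.00305 = $1,864.404
Cloverhill Township: $611,280 × 0.0032 = $1,956.096
Hospital District: $611,280 × 0.00503 = $3,074.7384
Elkhorn County: $611,280 × 0.01214 = $7,420.9392
Total = $8,545.6944 + $1,864.404 + $1,956.096 + $3,074.7384 + $7,420.9392 = $22,861.872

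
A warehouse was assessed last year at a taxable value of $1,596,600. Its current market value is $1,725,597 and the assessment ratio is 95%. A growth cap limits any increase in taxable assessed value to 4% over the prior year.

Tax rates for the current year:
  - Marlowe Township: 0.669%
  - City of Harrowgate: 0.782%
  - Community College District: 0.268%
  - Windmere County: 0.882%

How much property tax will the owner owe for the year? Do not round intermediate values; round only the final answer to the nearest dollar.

$42,639

Uncapped assessed value = $1,725,597 × 0.95 = $1,639,317.15
Cap limit = $1,596,600 × 1.04 = $1,660,464
Taxable assessed value = min($1,639,317.15, $1,660,464) = $1,639,317.15 (cap does not bind)
Marlowe Township: $1,639,317.15 × 0.00669 = $10,967.0317335
City of Harrowgate: $1,639,317.15 × 0.00782 = $12,819.460113
Community College District: $1,639,317.15 × 0.00268 = $4,393.369962
Windmere County: $1,639,317.15 × 0.00882 = $14,458.777263
Total = $42,638.6390715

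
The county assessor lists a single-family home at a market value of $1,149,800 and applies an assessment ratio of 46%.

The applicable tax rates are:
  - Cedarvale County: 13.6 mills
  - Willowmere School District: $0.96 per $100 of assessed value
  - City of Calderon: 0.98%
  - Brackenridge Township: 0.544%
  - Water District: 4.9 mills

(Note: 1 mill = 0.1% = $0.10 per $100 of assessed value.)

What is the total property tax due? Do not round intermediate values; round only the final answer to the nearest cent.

$22,922.87

Assessed value = $1,149,800 × 0.46 = $528,908
Cedarvale County: $528,908 × 0.0136 = $7,193.1488
Willowmere School District: $528,908 × 0.0096 = $5,077.5168
City of Calderon: $528,908 × 0.0098 = $5,183.2984
Brackenridge Township: $528,908 × 0.00544 = $2,877.25952
Water District: $528,908 × 0.0049 = $2,591.6492
Total = $22,922.87272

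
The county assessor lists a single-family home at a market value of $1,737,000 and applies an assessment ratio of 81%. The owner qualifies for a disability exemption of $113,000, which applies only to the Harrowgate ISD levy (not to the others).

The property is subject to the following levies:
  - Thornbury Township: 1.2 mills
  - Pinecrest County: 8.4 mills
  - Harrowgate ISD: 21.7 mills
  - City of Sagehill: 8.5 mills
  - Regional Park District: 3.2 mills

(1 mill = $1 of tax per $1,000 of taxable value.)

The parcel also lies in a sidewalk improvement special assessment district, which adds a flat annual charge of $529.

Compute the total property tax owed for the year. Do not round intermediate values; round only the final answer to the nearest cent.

Assessed value = $1,737,000 × 0.81 = $1,406,970
Thornbury Township: $1,406,970 × 0.0012 = $1,688.364
Pinecrest County: $1,406,970 × 0.0084 = $11,818.548
Harrowgate ISD: ($1,406,970 − $113,000) × 0.0217 = $1,293,970 × 0.0217 = $28,079.149
City of Sagehill: $1,406,970 × 0.0085 = $11,959.245
Regional Park District: $1,406,970 × 0.0032 = $4,502.304
Levies subtotal = $58,047.61
Total = $58,047.61 + $529 = $58,576.61

$58,576.61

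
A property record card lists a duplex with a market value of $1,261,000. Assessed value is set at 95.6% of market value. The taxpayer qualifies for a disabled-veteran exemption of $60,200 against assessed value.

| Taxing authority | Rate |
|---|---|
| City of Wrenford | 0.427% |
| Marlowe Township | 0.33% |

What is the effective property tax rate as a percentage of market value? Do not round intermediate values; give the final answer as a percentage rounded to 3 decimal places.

Assessed value = $1,261,000 × 0.956 = $1,205,516
Taxable value = $1,205,516 − $60,200 = $1,145,316
City of Wrenford: $1,145,316 × 0.00427 = $4,890.49932
Marlowe Township: $1,145,316 × 0.0033 = $3,779.5428
Total tax = $8,670.04212
Effective rate = $8,670.04212 ÷ $1,261,000 = 0.688% of market value

0.688%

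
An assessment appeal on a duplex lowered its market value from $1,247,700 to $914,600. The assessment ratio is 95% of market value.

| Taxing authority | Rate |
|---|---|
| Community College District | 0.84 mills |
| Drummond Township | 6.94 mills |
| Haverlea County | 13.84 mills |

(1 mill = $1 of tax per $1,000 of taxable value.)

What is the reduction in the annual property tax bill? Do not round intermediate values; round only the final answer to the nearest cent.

Old assessed value = $1,247,700 × 0.95 = $1,185,315
New assessed value = $914,600 × 0.95 = $868,870
Combined rate = 0.00084 + 0.00694 + 0.01384 = 0.02162
Old tax = $1,185,315 × 0.02162 = $25,626.5103
New tax = $868,870 × 0.02162 = $18,784.9694
Reduction = $25,626.5103 − $18,784.9694 = $6,841.5409

$6,841.54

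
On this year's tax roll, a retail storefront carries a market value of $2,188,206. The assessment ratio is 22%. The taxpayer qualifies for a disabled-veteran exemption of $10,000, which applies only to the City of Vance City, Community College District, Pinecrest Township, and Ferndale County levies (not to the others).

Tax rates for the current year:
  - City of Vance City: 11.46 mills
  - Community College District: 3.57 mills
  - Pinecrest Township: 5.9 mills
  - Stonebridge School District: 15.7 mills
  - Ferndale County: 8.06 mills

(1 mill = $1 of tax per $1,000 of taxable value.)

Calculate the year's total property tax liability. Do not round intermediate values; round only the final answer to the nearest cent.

$21,224.10

Assessed value = $2,188,206 × 0.22 = $481,405.32
City of Vance City: ($481,405.32 − $10,000) × 0.01146 = $471,405.32 × 0.01146 = $5,402.3049672
Community College District: ($481,405.32 − $10,000) × 0.00357 = $471,405.32 × 0.00357 = $1,682.9169924
Pinecrest Township: ($481,405.32 − $10,000) × 0.0059 = $471,405.32 × 0.0059 = $2,781.291388
Stonebridge School District: $481,405.32 × 0.0157 = $7,558.063524
Ferndale County: ($481,405.32 − $10,000) × 0.00806 = $471,405.32 × 0.00806 = $3,799.5268792
Total = $21,224.1037508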